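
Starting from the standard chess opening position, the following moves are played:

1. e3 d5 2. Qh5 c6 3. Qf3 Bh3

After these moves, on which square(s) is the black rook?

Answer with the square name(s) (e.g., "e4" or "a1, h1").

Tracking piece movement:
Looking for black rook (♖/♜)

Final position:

  a b c d e f g h
  ─────────────────
8│♜ ♞ · ♛ ♚ ♝ ♞ ♜│8
7│♟ ♟ · · ♟ ♟ ♟ ♟│7
6│· · ♟ · · · · ·│6
5│· · · ♟ · · · ·│5
4│· · · · · · · ·│4
3│· · · · ♙ ♕ · ♝│3
2│♙ ♙ ♙ ♙ · ♙ ♙ ♙│2
1│♖ ♘ ♗ · ♔ ♗ ♘ ♖│1
  ─────────────────
  a b c d e f g h


a8, h8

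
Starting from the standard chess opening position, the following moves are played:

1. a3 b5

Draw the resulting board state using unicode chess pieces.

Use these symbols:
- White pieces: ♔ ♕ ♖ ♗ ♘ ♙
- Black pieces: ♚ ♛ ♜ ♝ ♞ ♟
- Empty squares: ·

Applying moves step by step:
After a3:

♜ ♞ ♝ ♛ ♚ ♝ ♞ ♜
♟ ♟ ♟ ♟ ♟ ♟ ♟ ♟
· · · · · · · ·
· · · · · · · ·
· · · · · · · ·
♙ · · · · · · ·
· ♙ ♙ ♙ ♙ ♙ ♙ ♙
♖ ♘ ♗ ♕ ♔ ♗ ♘ ♖


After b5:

♜ ♞ ♝ ♛ ♚ ♝ ♞ ♜
♟ · ♟ ♟ ♟ ♟ ♟ ♟
· · · · · · · ·
· ♟ · · · · · ·
· · · · · · · ·
♙ · · · · · · ·
· ♙ ♙ ♙ ♙ ♙ ♙ ♙
♖ ♘ ♗ ♕ ♔ ♗ ♘ ♖



  a b c d e f g h
  ─────────────────
8│♜ ♞ ♝ ♛ ♚ ♝ ♞ ♜│8
7│♟ · ♟ ♟ ♟ ♟ ♟ ♟│7
6│· · · · · · · ·│6
5│· ♟ · · · · · ·│5
4│· · · · · · · ·│4
3│♙ · · · · · · ·│3
2│· ♙ ♙ ♙ ♙ ♙ ♙ ♙│2
1│♖ ♘ ♗ ♕ ♔ ♗ ♘ ♖│1
  ─────────────────
  a b c d e f g h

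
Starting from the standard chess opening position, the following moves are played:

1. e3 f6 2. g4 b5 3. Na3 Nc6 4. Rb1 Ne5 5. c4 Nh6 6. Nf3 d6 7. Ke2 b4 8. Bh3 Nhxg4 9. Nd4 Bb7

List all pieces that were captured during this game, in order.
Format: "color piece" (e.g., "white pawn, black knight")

Tracking captures:
  Nhxg4: captured white pawn

white pawn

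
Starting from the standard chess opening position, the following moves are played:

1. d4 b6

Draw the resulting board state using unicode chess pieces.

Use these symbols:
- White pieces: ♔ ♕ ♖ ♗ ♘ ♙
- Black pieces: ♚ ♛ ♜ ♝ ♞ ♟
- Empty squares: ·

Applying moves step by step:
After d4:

♜ ♞ ♝ ♛ ♚ ♝ ♞ ♜
♟ ♟ ♟ ♟ ♟ ♟ ♟ ♟
· · · · · · · ·
· · · · · · · ·
· · · ♙ · · · ·
· · · · · · · ·
♙ ♙ ♙ · ♙ ♙ ♙ ♙
♖ ♘ ♗ ♕ ♔ ♗ ♘ ♖


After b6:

♜ ♞ ♝ ♛ ♚ ♝ ♞ ♜
♟ · ♟ ♟ ♟ ♟ ♟ ♟
· ♟ · · · · · ·
· · · · · · · ·
· · · ♙ · · · ·
· · · · · · · ·
♙ ♙ ♙ · ♙ ♙ ♙ ♙
♖ ♘ ♗ ♕ ♔ ♗ ♘ ♖



  a b c d e f g h
  ─────────────────
8│♜ ♞ ♝ ♛ ♚ ♝ ♞ ♜│8
7│♟ · ♟ ♟ ♟ ♟ ♟ ♟│7
6│· ♟ · · · · · ·│6
5│· · · · · · · ·│5
4│· · · ♙ · · · ·│4
3│· · · · · · · ·│3
2│♙ ♙ ♙ · ♙ ♙ ♙ ♙│2
1│♖ ♘ ♗ ♕ ♔ ♗ ♘ ♖│1
  ─────────────────
  a b c d e f g h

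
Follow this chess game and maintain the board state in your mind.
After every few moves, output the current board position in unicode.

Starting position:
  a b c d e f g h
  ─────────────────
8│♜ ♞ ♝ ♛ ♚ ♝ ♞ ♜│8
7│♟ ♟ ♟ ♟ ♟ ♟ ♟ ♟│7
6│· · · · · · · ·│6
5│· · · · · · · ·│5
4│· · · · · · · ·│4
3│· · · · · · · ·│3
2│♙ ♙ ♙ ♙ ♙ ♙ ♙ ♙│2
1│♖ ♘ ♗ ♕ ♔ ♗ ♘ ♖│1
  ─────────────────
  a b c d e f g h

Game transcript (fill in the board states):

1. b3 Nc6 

  a b c d e f g h
  ─────────────────
8│♜ · ♝ ♛ ♚ ♝ ♞ ♜│8
7│♟ ♟ ♟ ♟ ♟ ♟ ♟ ♟│7
6│· · ♞ · · · · ·│6
5│· · · · · · · ·│5
4│· · · · · · · ·│4
3│· ♙ · · · · · ·│3
2│♙ · ♙ ♙ ♙ ♙ ♙ ♙│2
1│♖ ♘ ♗ ♕ ♔ ♗ ♘ ♖│1
  ─────────────────
  a b c d e f g h

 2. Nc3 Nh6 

  a b c d e f g h
  ─────────────────
8│♜ · ♝ ♛ ♚ ♝ · ♜│8
7│♟ ♟ ♟ ♟ ♟ ♟ ♟ ♟│7
6│· · ♞ · · · · ♞│6
5│· · · · · · · ·│5
4│· · · · · · · ·│4
3│· ♙ ♘ · · · · ·│3
2│♙ · ♙ ♙ ♙ ♙ ♙ ♙│2
1│♖ · ♗ ♕ ♔ ♗ ♘ ♖│1
  ─────────────────
  a b c d e f g h

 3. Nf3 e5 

  a b c d e f g h
  ─────────────────
8│♜ · ♝ ♛ ♚ ♝ · ♜│8
7│♟ ♟ ♟ ♟ · ♟ ♟ ♟│7
6│· · ♞ · · · · ♞│6
5│· · · · ♟ · · ·│5
4│· · · · · · · ·│4
3│· ♙ ♘ · · ♘ · ·│3
2│♙ · ♙ ♙ ♙ ♙ ♙ ♙│2
1│♖ · ♗ ♕ ♔ ♗ · ♖│1
  ─────────────────
  a b c d e f g h

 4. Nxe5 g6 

  a b c d e f g h
  ─────────────────
8│♜ · ♝ ♛ ♚ ♝ · ♜│8
7│♟ ♟ ♟ ♟ · ♟ · ♟│7
6│· · ♞ · · · ♟ ♞│6
5│· · · · ♘ · · ·│5
4│· · · · · · · ·│4
3│· ♙ ♘ · · · · ·│3
2│♙ · ♙ ♙ ♙ ♙ ♙ ♙│2
1│♖ · ♗ ♕ ♔ ♗ · ♖│1
  ─────────────────
  a b c d e f g h

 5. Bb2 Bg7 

  a b c d e f g h
  ─────────────────
8│♜ · ♝ ♛ ♚ · · ♜│8
7│♟ ♟ ♟ ♟ · ♟ ♝ ♟│7
6│· · ♞ · · · ♟ ♞│6
5│· · · · ♘ · · ·│5
4│· · · · · · · ·│4
3│· ♙ ♘ · · · · ·│3
2│♙ ♗ ♙ ♙ ♙ ♙ ♙ ♙│2
1│♖ · · ♕ ♔ ♗ · ♖│1
  ─────────────────
  a b c d e f g h



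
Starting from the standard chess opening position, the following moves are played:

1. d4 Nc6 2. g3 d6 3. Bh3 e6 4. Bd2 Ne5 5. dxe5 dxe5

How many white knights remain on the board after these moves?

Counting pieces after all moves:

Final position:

  a b c d e f g h
  ─────────────────
8│♜ · ♝ ♛ ♚ ♝ ♞ ♜│8
7│♟ ♟ ♟ · · ♟ ♟ ♟│7
6│· · · · ♟ · · ·│6
5│· · · · ♟ · · ·│5
4│· · · · · · · ·│4
3│· · · · · · ♙ ♗│3
2│♙ ♙ ♙ ♗ ♙ ♙ · ♙│2
1│♖ ♘ · ♕ ♔ · ♘ ♖│1
  ─────────────────
  a b c d e f g h


2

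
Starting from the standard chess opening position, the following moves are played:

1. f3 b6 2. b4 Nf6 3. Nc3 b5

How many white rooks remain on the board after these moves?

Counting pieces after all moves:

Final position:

  a b c d e f g h
  ─────────────────
8│♜ ♞ ♝ ♛ ♚ ♝ · ♜│8
7│♟ · ♟ ♟ ♟ ♟ ♟ ♟│7
6│· · · · · ♞ · ·│6
5│· ♟ · · · · · ·│5
4│· ♙ · · · · · ·│4
3│· · ♘ · · ♙ · ·│3
2│♙ · ♙ ♙ ♙ · ♙ ♙│2
1│♖ · ♗ ♕ ♔ ♗ ♘ ♖│1
  ─────────────────
  a b c d e f g h


2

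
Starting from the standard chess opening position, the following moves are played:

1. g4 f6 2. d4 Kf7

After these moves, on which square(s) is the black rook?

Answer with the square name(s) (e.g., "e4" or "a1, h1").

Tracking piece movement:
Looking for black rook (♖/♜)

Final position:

  a b c d e f g h
  ─────────────────
8│♜ ♞ ♝ ♛ · ♝ ♞ ♜│8
7│♟ ♟ ♟ ♟ ♟ ♚ ♟ ♟│7
6│· · · · · ♟ · ·│6
5│· · · · · · · ·│5
4│· · · ♙ · · ♙ ·│4
3│· · · · · · · ·│3
2│♙ ♙ ♙ · ♙ ♙ · ♙│2
1│♖ ♘ ♗ ♕ ♔ ♗ ♘ ♖│1
  ─────────────────
  a b c d e f g h


a8, h8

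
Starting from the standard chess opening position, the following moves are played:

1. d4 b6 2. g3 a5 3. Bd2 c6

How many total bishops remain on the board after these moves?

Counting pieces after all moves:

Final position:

  a b c d e f g h
  ─────────────────
8│♜ ♞ ♝ ♛ ♚ ♝ ♞ ♜│8
7│· · · ♟ ♟ ♟ ♟ ♟│7
6│· ♟ ♟ · · · · ·│6
5│♟ · · · · · · ·│5
4│· · · ♙ · · · ·│4
3│· · · · · · ♙ ·│3
2│♙ ♙ ♙ ♗ ♙ ♙ · ♙│2
1│♖ ♘ · ♕ ♔ ♗ ♘ ♖│1
  ─────────────────
  a b c d e f g h


4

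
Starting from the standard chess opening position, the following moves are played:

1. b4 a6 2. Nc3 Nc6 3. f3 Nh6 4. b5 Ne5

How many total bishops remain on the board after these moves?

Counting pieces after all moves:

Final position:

  a b c d e f g h
  ─────────────────
8│♜ · ♝ ♛ ♚ ♝ · ♜│8
7│· ♟ ♟ ♟ ♟ ♟ ♟ ♟│7
6│♟ · · · · · · ♞│6
5│· ♙ · · ♞ · · ·│5
4│· · · · · · · ·│4
3│· · ♘ · · ♙ · ·│3
2│♙ · ♙ ♙ ♙ · ♙ ♙│2
1│♖ · ♗ ♕ ♔ ♗ ♘ ♖│1
  ─────────────────
  a b c d e f g h


4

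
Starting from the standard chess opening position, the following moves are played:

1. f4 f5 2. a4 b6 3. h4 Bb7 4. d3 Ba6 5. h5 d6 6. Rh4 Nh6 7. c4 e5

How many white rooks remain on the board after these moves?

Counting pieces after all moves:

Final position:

  a b c d e f g h
  ─────────────────
8│♜ ♞ · ♛ ♚ ♝ · ♜│8
7│♟ · ♟ · · · ♟ ♟│7
6│♝ ♟ · ♟ · · · ♞│6
5│· · · · ♟ ♟ · ♙│5
4│♙ · ♙ · · ♙ · ♖│4
3│· · · ♙ · · · ·│3
2│· ♙ · · ♙ · ♙ ·│2
1│♖ ♘ ♗ ♕ ♔ ♗ ♘ ·│1
  ─────────────────
  a b c d e f g h


2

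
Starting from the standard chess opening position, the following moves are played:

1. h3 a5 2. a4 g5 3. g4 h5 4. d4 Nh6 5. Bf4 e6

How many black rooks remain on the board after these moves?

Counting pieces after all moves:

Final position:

  a b c d e f g h
  ─────────────────
8│♜ ♞ ♝ ♛ ♚ ♝ · ♜│8
7│· ♟ ♟ ♟ · ♟ · ·│7
6│· · · · ♟ · · ♞│6
5│♟ · · · · · ♟ ♟│5
4│♙ · · ♙ · ♗ ♙ ·│4
3│· · · · · · · ♙│3
2│· ♙ ♙ · ♙ ♙ · ·│2
1│♖ ♘ · ♕ ♔ ♗ ♘ ♖│1
  ─────────────────
  a b c d e f g h


2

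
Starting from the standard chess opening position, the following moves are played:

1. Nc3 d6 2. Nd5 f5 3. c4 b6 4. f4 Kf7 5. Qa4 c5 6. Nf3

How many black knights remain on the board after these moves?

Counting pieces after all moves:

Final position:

  a b c d e f g h
  ─────────────────
8│♜ ♞ ♝ ♛ · ♝ ♞ ♜│8
7│♟ · · · ♟ ♚ ♟ ♟│7
6│· ♟ · ♟ · · · ·│6
5│· · ♟ ♘ · ♟ · ·│5
4│♕ · ♙ · · ♙ · ·│4
3│· · · · · ♘ · ·│3
2│♙ ♙ · ♙ ♙ · ♙ ♙│2
1│♖ · ♗ · ♔ ♗ · ♖│1
  ─────────────────
  a b c d e f g h


2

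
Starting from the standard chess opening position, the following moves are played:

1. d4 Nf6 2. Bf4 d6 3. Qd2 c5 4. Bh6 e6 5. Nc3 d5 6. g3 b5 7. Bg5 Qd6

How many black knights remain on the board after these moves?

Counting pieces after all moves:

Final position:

  a b c d e f g h
  ─────────────────
8│♜ ♞ ♝ · ♚ ♝ · ♜│8
7│♟ · · · · ♟ ♟ ♟│7
6│· · · ♛ ♟ ♞ · ·│6
5│· ♟ ♟ ♟ · · ♗ ·│5
4│· · · ♙ · · · ·│4
3│· · ♘ · · · ♙ ·│3
2│♙ ♙ ♙ ♕ ♙ ♙ · ♙│2
1│♖ · · · ♔ ♗ ♘ ♖│1
  ─────────────────
  a b c d e f g h


2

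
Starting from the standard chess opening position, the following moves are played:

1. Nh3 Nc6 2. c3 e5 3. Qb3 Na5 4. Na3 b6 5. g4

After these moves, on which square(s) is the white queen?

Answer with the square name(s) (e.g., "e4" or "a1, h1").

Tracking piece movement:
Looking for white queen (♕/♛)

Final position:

  a b c d e f g h
  ─────────────────
8│♜ · ♝ ♛ ♚ ♝ ♞ ♜│8
7│♟ · ♟ ♟ · ♟ ♟ ♟│7
6│· ♟ · · · · · ·│6
5│♞ · · · ♟ · · ·│5
4│· · · · · · ♙ ·│4
3│♘ ♕ ♙ · · · · ♘│3
2│♙ ♙ · ♙ ♙ ♙ · ♙│2
1│♖ · ♗ · ♔ ♗ · ♖│1
  ─────────────────
  a b c d e f g h


b3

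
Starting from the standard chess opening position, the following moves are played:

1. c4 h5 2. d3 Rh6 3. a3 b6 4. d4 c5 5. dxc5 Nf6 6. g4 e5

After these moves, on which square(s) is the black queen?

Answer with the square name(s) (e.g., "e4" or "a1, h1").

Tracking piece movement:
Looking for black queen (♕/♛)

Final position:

  a b c d e f g h
  ─────────────────
8│♜ ♞ ♝ ♛ ♚ ♝ · ·│8
7│♟ · · ♟ · ♟ ♟ ·│7
6│· ♟ · · · ♞ · ♜│6
5│· · ♙ · ♟ · · ♟│5
4│· · ♙ · · · ♙ ·│4
3│♙ · · · · · · ·│3
2│· ♙ · · ♙ ♙ · ♙│2
1│♖ ♘ ♗ ♕ ♔ ♗ ♘ ♖│1
  ─────────────────
  a b c d e f g h


d8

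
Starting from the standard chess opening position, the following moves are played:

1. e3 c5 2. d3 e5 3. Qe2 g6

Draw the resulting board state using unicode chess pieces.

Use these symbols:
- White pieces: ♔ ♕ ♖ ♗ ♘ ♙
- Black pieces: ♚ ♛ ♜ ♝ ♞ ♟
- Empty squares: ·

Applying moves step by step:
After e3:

♜ ♞ ♝ ♛ ♚ ♝ ♞ ♜
♟ ♟ ♟ ♟ ♟ ♟ ♟ ♟
· · · · · · · ·
· · · · · · · ·
· · · · · · · ·
· · · · ♙ · · ·
♙ ♙ ♙ ♙ · ♙ ♙ ♙
♖ ♘ ♗ ♕ ♔ ♗ ♘ ♖


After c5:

♜ ♞ ♝ ♛ ♚ ♝ ♞ ♜
♟ ♟ · ♟ ♟ ♟ ♟ ♟
· · · · · · · ·
· · ♟ · · · · ·
· · · · · · · ·
· · · · ♙ · · ·
♙ ♙ ♙ ♙ · ♙ ♙ ♙
♖ ♘ ♗ ♕ ♔ ♗ ♘ ♖


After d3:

♜ ♞ ♝ ♛ ♚ ♝ ♞ ♜
♟ ♟ · ♟ ♟ ♟ ♟ ♟
· · · · · · · ·
· · ♟ · · · · ·
· · · · · · · ·
· · · ♙ ♙ · · ·
♙ ♙ ♙ · · ♙ ♙ ♙
♖ ♘ ♗ ♕ ♔ ♗ ♘ ♖


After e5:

♜ ♞ ♝ ♛ ♚ ♝ ♞ ♜
♟ ♟ · ♟ · ♟ ♟ ♟
· · · · · · · ·
· · ♟ · ♟ · · ·
· · · · · · · ·
· · · ♙ ♙ · · ·
♙ ♙ ♙ · · ♙ ♙ ♙
♖ ♘ ♗ ♕ ♔ ♗ ♘ ♖


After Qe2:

♜ ♞ ♝ ♛ ♚ ♝ ♞ ♜
♟ ♟ · ♟ · ♟ ♟ ♟
· · · · · · · ·
· · ♟ · ♟ · · ·
· · · · · · · ·
· · · ♙ ♙ · · ·
♙ ♙ ♙ · ♕ ♙ ♙ ♙
♖ ♘ ♗ · ♔ ♗ ♘ ♖


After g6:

♜ ♞ ♝ ♛ ♚ ♝ ♞ ♜
♟ ♟ · ♟ · ♟ · ♟
· · · · · · ♟ ·
· · ♟ · ♟ · · ·
· · · · · · · ·
· · · ♙ ♙ · · ·
♙ ♙ ♙ · ♕ ♙ ♙ ♙
♖ ♘ ♗ · ♔ ♗ ♘ ♖



  a b c d e f g h
  ─────────────────
8│♜ ♞ ♝ ♛ ♚ ♝ ♞ ♜│8
7│♟ ♟ · ♟ · ♟ · ♟│7
6│· · · · · · ♟ ·│6
5│· · ♟ · ♟ · · ·│5
4│· · · · · · · ·│4
3│· · · ♙ ♙ · · ·│3
2│♙ ♙ ♙ · ♕ ♙ ♙ ♙│2
1│♖ ♘ ♗ · ♔ ♗ ♘ ♖│1
  ─────────────────
  a b c d e f g h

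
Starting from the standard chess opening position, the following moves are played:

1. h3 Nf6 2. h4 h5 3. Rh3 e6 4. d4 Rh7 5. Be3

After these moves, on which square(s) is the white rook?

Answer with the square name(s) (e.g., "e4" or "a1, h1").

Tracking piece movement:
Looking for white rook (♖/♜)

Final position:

  a b c d e f g h
  ─────────────────
8│♜ ♞ ♝ ♛ ♚ ♝ · ·│8
7│♟ ♟ ♟ ♟ · ♟ ♟ ♜│7
6│· · · · ♟ ♞ · ·│6
5│· · · · · · · ♟│5
4│· · · ♙ · · · ♙│4
3│· · · · ♗ · · ♖│3
2│♙ ♙ ♙ · ♙ ♙ ♙ ·│2
1│♖ ♘ · ♕ ♔ ♗ ♘ ·│1
  ─────────────────
  a b c d e f g h


a1, h3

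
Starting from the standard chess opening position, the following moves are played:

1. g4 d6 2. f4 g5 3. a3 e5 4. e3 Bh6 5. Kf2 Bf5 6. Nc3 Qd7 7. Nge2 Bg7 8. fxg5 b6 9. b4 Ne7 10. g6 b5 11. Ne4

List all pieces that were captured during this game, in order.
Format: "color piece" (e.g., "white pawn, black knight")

Tracking captures:
  fxg5: captured black pawn

black pawn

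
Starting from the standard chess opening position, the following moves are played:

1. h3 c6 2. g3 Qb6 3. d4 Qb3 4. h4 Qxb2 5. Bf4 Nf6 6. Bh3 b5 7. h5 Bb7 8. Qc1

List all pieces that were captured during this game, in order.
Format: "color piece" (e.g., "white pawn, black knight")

Tracking captures:
  Qxb2: captured white pawn

white pawn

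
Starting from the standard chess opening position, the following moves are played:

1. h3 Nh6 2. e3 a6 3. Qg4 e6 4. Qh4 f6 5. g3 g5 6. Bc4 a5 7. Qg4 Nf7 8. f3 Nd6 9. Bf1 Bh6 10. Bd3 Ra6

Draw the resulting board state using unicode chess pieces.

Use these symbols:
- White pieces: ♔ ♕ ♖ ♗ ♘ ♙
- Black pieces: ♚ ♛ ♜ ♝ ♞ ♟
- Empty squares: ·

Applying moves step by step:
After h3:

♜ ♞ ♝ ♛ ♚ ♝ ♞ ♜
♟ ♟ ♟ ♟ ♟ ♟ ♟ ♟
· · · · · · · ·
· · · · · · · ·
· · · · · · · ·
· · · · · · · ♙
♙ ♙ ♙ ♙ ♙ ♙ ♙ ·
♖ ♘ ♗ ♕ ♔ ♗ ♘ ♖


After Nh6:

♜ ♞ ♝ ♛ ♚ ♝ · ♜
♟ ♟ ♟ ♟ ♟ ♟ ♟ ♟
· · · · · · · ♞
· · · · · · · ·
· · · · · · · ·
· · · · · · · ♙
♙ ♙ ♙ ♙ ♙ ♙ ♙ ·
♖ ♘ ♗ ♕ ♔ ♗ ♘ ♖


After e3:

♜ ♞ ♝ ♛ ♚ ♝ · ♜
♟ ♟ ♟ ♟ ♟ ♟ ♟ ♟
· · · · · · · ♞
· · · · · · · ·
· · · · · · · ·
· · · · ♙ · · ♙
♙ ♙ ♙ ♙ · ♙ ♙ ·
♖ ♘ ♗ ♕ ♔ ♗ ♘ ♖


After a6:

♜ ♞ ♝ ♛ ♚ ♝ · ♜
· ♟ ♟ ♟ ♟ ♟ ♟ ♟
♟ · · · · · · ♞
· · · · · · · ·
· · · · · · · ·
· · · · ♙ · · ♙
♙ ♙ ♙ ♙ · ♙ ♙ ·
♖ ♘ ♗ ♕ ♔ ♗ ♘ ♖


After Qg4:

♜ ♞ ♝ ♛ ♚ ♝ · ♜
· ♟ ♟ ♟ ♟ ♟ ♟ ♟
♟ · · · · · · ♞
· · · · · · · ·
· · · · · · ♕ ·
· · · · ♙ · · ♙
♙ ♙ ♙ ♙ · ♙ ♙ ·
♖ ♘ ♗ · ♔ ♗ ♘ ♖


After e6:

♜ ♞ ♝ ♛ ♚ ♝ · ♜
· ♟ ♟ ♟ · ♟ ♟ ♟
♟ · · · ♟ · · ♞
· · · · · · · ·
· · · · · · ♕ ·
· · · · ♙ · · ♙
♙ ♙ ♙ ♙ · ♙ ♙ ·
♖ ♘ ♗ · ♔ ♗ ♘ ♖


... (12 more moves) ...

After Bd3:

♜ ♞ ♝ ♛ ♚ · · ♜
· ♟ ♟ ♟ · · · ♟
· · · ♞ ♟ ♟ · ♝
♟ · · · · · ♟ ·
· · · · · · ♕ ·
· · · ♗ ♙ ♙ ♙ ♙
♙ ♙ ♙ ♙ · · · ·
♖ ♘ ♗ · ♔ · ♘ ♖


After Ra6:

· ♞ ♝ ♛ ♚ · · ♜
· ♟ ♟ ♟ · · · ♟
♜ · · ♞ ♟ ♟ · ♝
♟ · · · · · ♟ ·
· · · · · · ♕ ·
· · · ♗ ♙ ♙ ♙ ♙
♙ ♙ ♙ ♙ · · · ·
♖ ♘ ♗ · ♔ · ♘ ♖



  a b c d e f g h
  ─────────────────
8│· ♞ ♝ ♛ ♚ · · ♜│8
7│· ♟ ♟ ♟ · · · ♟│7
6│♜ · · ♞ ♟ ♟ · ♝│6
5│♟ · · · · · ♟ ·│5
4│· · · · · · ♕ ·│4
3│· · · ♗ ♙ ♙ ♙ ♙│3
2│♙ ♙ ♙ ♙ · · · ·│2
1│♖ ♘ ♗ · ♔ · ♘ ♖│1
  ─────────────────
  a b c d e f g h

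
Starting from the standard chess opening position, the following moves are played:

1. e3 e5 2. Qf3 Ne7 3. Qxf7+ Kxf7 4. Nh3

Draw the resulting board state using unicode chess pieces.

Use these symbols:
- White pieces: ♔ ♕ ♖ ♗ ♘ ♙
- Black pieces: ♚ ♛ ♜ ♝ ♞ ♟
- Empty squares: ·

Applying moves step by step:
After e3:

♜ ♞ ♝ ♛ ♚ ♝ ♞ ♜
♟ ♟ ♟ ♟ ♟ ♟ ♟ ♟
· · · · · · · ·
· · · · · · · ·
· · · · · · · ·
· · · · ♙ · · ·
♙ ♙ ♙ ♙ · ♙ ♙ ♙
♖ ♘ ♗ ♕ ♔ ♗ ♘ ♖


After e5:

♜ ♞ ♝ ♛ ♚ ♝ ♞ ♜
♟ ♟ ♟ ♟ · ♟ ♟ ♟
· · · · · · · ·
· · · · ♟ · · ·
· · · · · · · ·
· · · · ♙ · · ·
♙ ♙ ♙ ♙ · ♙ ♙ ♙
♖ ♘ ♗ ♕ ♔ ♗ ♘ ♖


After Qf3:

♜ ♞ ♝ ♛ ♚ ♝ ♞ ♜
♟ ♟ ♟ ♟ · ♟ ♟ ♟
· · · · · · · ·
· · · · ♟ · · ·
· · · · · · · ·
· · · · ♙ ♕ · ·
♙ ♙ ♙ ♙ · ♙ ♙ ♙
♖ ♘ ♗ · ♔ ♗ ♘ ♖


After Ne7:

♜ ♞ ♝ ♛ ♚ ♝ · ♜
♟ ♟ ♟ ♟ ♞ ♟ ♟ ♟
· · · · · · · ·
· · · · ♟ · · ·
· · · · · · · ·
· · · · ♙ ♕ · ·
♙ ♙ ♙ ♙ · ♙ ♙ ♙
♖ ♘ ♗ · ♔ ♗ ♘ ♖


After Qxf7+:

♜ ♞ ♝ ♛ ♚ ♝ · ♜
♟ ♟ ♟ ♟ ♞ ♕ ♟ ♟
· · · · · · · ·
· · · · ♟ · · ·
· · · · · · · ·
· · · · ♙ · · ·
♙ ♙ ♙ ♙ · ♙ ♙ ♙
♖ ♘ ♗ · ♔ ♗ ♘ ♖


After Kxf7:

♜ ♞ ♝ ♛ · ♝ · ♜
♟ ♟ ♟ ♟ ♞ ♚ ♟ ♟
· · · · · · · ·
· · · · ♟ · · ·
· · · · · · · ·
· · · · ♙ · · ·
♙ ♙ ♙ ♙ · ♙ ♙ ♙
♖ ♘ ♗ · ♔ ♗ ♘ ♖


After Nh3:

♜ ♞ ♝ ♛ · ♝ · ♜
♟ ♟ ♟ ♟ ♞ ♚ ♟ ♟
· · · · · · · ·
· · · · ♟ · · ·
· · · · · · · ·
· · · · ♙ · · ♘
♙ ♙ ♙ ♙ · ♙ ♙ ♙
♖ ♘ ♗ · ♔ ♗ · ♖



  a b c d e f g h
  ─────────────────
8│♜ ♞ ♝ ♛ · ♝ · ♜│8
7│♟ ♟ ♟ ♟ ♞ ♚ ♟ ♟│7
6│· · · · · · · ·│6
5│· · · · ♟ · · ·│5
4│· · · · · · · ·│4
3│· · · · ♙ · · ♘│3
2│♙ ♙ ♙ ♙ · ♙ ♙ ♙│2
1│♖ ♘ ♗ · ♔ ♗ · ♖│1
  ─────────────────
  a b c d e f g h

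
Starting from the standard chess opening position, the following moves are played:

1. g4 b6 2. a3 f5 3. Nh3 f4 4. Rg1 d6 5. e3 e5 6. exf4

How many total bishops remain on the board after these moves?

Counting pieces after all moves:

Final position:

  a b c d e f g h
  ─────────────────
8│♜ ♞ ♝ ♛ ♚ ♝ ♞ ♜│8
7│♟ · ♟ · · · ♟ ♟│7
6│· ♟ · ♟ · · · ·│6
5│· · · · ♟ · · ·│5
4│· · · · · ♙ ♙ ·│4
3│♙ · · · · · · ♘│3
2│· ♙ ♙ ♙ · ♙ · ♙│2
1│♖ ♘ ♗ ♕ ♔ ♗ ♖ ·│1
  ─────────────────
  a b c d e f g h


4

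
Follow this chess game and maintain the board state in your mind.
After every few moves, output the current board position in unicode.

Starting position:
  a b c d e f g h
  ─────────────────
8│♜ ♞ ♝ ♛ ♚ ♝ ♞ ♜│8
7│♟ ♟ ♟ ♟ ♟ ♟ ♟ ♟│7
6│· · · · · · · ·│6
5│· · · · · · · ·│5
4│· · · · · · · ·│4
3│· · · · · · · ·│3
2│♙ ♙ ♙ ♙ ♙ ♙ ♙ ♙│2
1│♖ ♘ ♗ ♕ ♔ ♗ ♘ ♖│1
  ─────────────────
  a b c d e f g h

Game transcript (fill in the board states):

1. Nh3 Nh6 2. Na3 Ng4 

  a b c d e f g h
  ─────────────────
8│♜ ♞ ♝ ♛ ♚ ♝ · ♜│8
7│♟ ♟ ♟ ♟ ♟ ♟ ♟ ♟│7
6│· · · · · · · ·│6
5│· · · · · · · ·│5
4│· · · · · · ♞ ·│4
3│♘ · · · · · · ♘│3
2│♙ ♙ ♙ ♙ ♙ ♙ ♙ ♙│2
1│♖ · ♗ ♕ ♔ ♗ · ♖│1
  ─────────────────
  a b c d e f g h

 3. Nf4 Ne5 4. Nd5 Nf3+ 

  a b c d e f g h
  ─────────────────
8│♜ ♞ ♝ ♛ ♚ ♝ · ♜│8
7│♟ ♟ ♟ ♟ ♟ ♟ ♟ ♟│7
6│· · · · · · · ·│6
5│· · · ♘ · · · ·│5
4│· · · · · · · ·│4
3│♘ · · · · ♞ · ·│3
2│♙ ♙ ♙ ♙ ♙ ♙ ♙ ♙│2
1│♖ · ♗ ♕ ♔ ♗ · ♖│1
  ─────────────────
  a b c d e f g h

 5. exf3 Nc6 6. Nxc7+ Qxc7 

  a b c d e f g h
  ─────────────────
8│♜ · ♝ · ♚ ♝ · ♜│8
7│♟ ♟ ♛ ♟ ♟ ♟ ♟ ♟│7
6│· · ♞ · · · · ·│6
5│· · · · · · · ·│5
4│· · · · · · · ·│4
3│♘ · · · · ♙ · ·│3
2│♙ ♙ ♙ ♙ · ♙ ♙ ♙│2
1│♖ · ♗ ♕ ♔ ♗ · ♖│1
  ─────────────────
  a b c d e f g h



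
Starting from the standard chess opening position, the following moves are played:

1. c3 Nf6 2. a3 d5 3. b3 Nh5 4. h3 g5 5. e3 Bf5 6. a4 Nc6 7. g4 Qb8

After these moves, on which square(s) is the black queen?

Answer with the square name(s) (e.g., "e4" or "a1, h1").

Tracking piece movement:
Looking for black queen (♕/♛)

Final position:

  a b c d e f g h
  ─────────────────
8│♜ ♛ · · ♚ ♝ · ♜│8
7│♟ ♟ ♟ · ♟ ♟ · ♟│7
6│· · ♞ · · · · ·│6
5│· · · ♟ · ♝ ♟ ♞│5
4│♙ · · · · · ♙ ·│4
3│· ♙ ♙ · ♙ · · ♙│3
2│· · · ♙ · ♙ · ·│2
1│♖ ♘ ♗ ♕ ♔ ♗ ♘ ♖│1
  ─────────────────
  a b c d e f g h


b8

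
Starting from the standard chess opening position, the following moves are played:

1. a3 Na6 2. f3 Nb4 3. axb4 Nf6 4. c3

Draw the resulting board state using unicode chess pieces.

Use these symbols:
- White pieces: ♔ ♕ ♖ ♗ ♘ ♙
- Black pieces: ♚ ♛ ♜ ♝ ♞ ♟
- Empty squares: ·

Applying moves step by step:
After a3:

♜ ♞ ♝ ♛ ♚ ♝ ♞ ♜
♟ ♟ ♟ ♟ ♟ ♟ ♟ ♟
· · · · · · · ·
· · · · · · · ·
· · · · · · · ·
♙ · · · · · · ·
· ♙ ♙ ♙ ♙ ♙ ♙ ♙
♖ ♘ ♗ ♕ ♔ ♗ ♘ ♖


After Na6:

♜ · ♝ ♛ ♚ ♝ ♞ ♜
♟ ♟ ♟ ♟ ♟ ♟ ♟ ♟
♞ · · · · · · ·
· · · · · · · ·
· · · · · · · ·
♙ · · · · · · ·
· ♙ ♙ ♙ ♙ ♙ ♙ ♙
♖ ♘ ♗ ♕ ♔ ♗ ♘ ♖


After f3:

♜ · ♝ ♛ ♚ ♝ ♞ ♜
♟ ♟ ♟ ♟ ♟ ♟ ♟ ♟
♞ · · · · · · ·
· · · · · · · ·
· · · · · · · ·
♙ · · · · ♙ · ·
· ♙ ♙ ♙ ♙ · ♙ ♙
♖ ♘ ♗ ♕ ♔ ♗ ♘ ♖


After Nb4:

♜ · ♝ ♛ ♚ ♝ ♞ ♜
♟ ♟ ♟ ♟ ♟ ♟ ♟ ♟
· · · · · · · ·
· · · · · · · ·
· ♞ · · · · · ·
♙ · · · · ♙ · ·
· ♙ ♙ ♙ ♙ · ♙ ♙
♖ ♘ ♗ ♕ ♔ ♗ ♘ ♖


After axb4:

♜ · ♝ ♛ ♚ ♝ ♞ ♜
♟ ♟ ♟ ♟ ♟ ♟ ♟ ♟
· · · · · · · ·
· · · · · · · ·
· ♙ · · · · · ·
· · · · · ♙ · ·
· ♙ ♙ ♙ ♙ · ♙ ♙
♖ ♘ ♗ ♕ ♔ ♗ ♘ ♖


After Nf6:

♜ · ♝ ♛ ♚ ♝ · ♜
♟ ♟ ♟ ♟ ♟ ♟ ♟ ♟
· · · · · ♞ · ·
· · · · · · · ·
· ♙ · · · · · ·
· · · · · ♙ · ·
· ♙ ♙ ♙ ♙ · ♙ ♙
♖ ♘ ♗ ♕ ♔ ♗ ♘ ♖


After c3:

♜ · ♝ ♛ ♚ ♝ · ♜
♟ ♟ ♟ ♟ ♟ ♟ ♟ ♟
· · · · · ♞ · ·
· · · · · · · ·
· ♙ · · · · · ·
· · ♙ · · ♙ · ·
· ♙ · ♙ ♙ · ♙ ♙
♖ ♘ ♗ ♕ ♔ ♗ ♘ ♖



  a b c d e f g h
  ─────────────────
8│♜ · ♝ ♛ ♚ ♝ · ♜│8
7│♟ ♟ ♟ ♟ ♟ ♟ ♟ ♟│7
6│· · · · · ♞ · ·│6
5│· · · · · · · ·│5
4│· ♙ · · · · · ·│4
3│· · ♙ · · ♙ · ·│3
2│· ♙ · ♙ ♙ · ♙ ♙│2
1│♖ ♘ ♗ ♕ ♔ ♗ ♘ ♖│1
  ─────────────────
  a b c d e f g h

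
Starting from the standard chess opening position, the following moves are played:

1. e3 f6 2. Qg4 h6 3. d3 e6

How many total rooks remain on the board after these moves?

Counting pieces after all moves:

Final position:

  a b c d e f g h
  ─────────────────
8│♜ ♞ ♝ ♛ ♚ ♝ ♞ ♜│8
7│♟ ♟ ♟ ♟ · · ♟ ·│7
6│· · · · ♟ ♟ · ♟│6
5│· · · · · · · ·│5
4│· · · · · · ♕ ·│4
3│· · · ♙ ♙ · · ·│3
2│♙ ♙ ♙ · · ♙ ♙ ♙│2
1│♖ ♘ ♗ · ♔ ♗ ♘ ♖│1
  ─────────────────
  a b c d e f g h


4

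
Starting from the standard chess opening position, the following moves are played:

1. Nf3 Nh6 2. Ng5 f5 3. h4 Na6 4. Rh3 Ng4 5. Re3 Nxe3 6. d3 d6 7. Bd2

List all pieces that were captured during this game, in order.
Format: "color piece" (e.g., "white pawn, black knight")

Tracking captures:
  Nxe3: captured white rook

white rook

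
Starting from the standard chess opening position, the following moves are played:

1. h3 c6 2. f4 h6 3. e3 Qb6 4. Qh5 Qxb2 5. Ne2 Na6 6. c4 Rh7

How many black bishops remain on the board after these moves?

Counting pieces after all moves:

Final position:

  a b c d e f g h
  ─────────────────
8│♜ · ♝ · ♚ ♝ ♞ ·│8
7│♟ ♟ · ♟ ♟ ♟ ♟ ♜│7
6│♞ · ♟ · · · · ♟│6
5│· · · · · · · ♕│5
4│· · ♙ · · ♙ · ·│4
3│· · · · ♙ · · ♙│3
2│♙ ♛ · ♙ ♘ · ♙ ·│2
1│♖ ♘ ♗ · ♔ ♗ · ♖│1
  ─────────────────
  a b c d e f g h


2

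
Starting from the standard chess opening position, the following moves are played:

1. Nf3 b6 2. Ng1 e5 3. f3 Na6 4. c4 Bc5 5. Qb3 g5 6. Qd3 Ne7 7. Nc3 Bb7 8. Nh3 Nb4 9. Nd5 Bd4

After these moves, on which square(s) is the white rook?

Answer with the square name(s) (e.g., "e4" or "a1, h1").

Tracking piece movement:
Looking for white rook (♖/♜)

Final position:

  a b c d e f g h
  ─────────────────
8│♜ · · ♛ ♚ · · ♜│8
7│♟ ♝ ♟ ♟ ♞ ♟ · ♟│7
6│· ♟ · · · · · ·│6
5│· · · ♘ ♟ · ♟ ·│5
4│· ♞ ♙ ♝ · · · ·│4
3│· · · ♕ · ♙ · ♘│3
2│♙ ♙ · ♙ ♙ · ♙ ♙│2
1│♖ · ♗ · ♔ ♗ · ♖│1
  ─────────────────
  a b c d e f g h


a1, h1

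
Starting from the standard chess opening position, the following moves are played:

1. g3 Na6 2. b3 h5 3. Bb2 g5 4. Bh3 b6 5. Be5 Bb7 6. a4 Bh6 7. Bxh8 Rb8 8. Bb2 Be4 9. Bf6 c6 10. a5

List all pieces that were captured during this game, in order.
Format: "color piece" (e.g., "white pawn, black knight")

Tracking captures:
  Bxh8: captured black rook

black rook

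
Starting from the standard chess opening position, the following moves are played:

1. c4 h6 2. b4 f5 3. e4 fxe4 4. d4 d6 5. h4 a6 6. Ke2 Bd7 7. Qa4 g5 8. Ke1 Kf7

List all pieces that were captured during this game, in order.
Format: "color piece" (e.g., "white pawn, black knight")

Tracking captures:
  fxe4: captured white pawn

white pawn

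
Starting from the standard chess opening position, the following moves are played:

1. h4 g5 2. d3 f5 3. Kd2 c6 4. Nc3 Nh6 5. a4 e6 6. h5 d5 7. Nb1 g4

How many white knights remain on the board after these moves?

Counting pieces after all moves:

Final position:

  a b c d e f g h
  ─────────────────
8│♜ ♞ ♝ ♛ ♚ ♝ · ♜│8
7│♟ ♟ · · · · · ♟│7
6│· · ♟ · ♟ · · ♞│6
5│· · · ♟ · ♟ · ♙│5
4│♙ · · · · · ♟ ·│4
3│· · · ♙ · · · ·│3
2│· ♙ ♙ ♔ ♙ ♙ ♙ ·│2
1│♖ ♘ ♗ ♕ · ♗ ♘ ♖│1
  ─────────────────
  a b c d e f g h


2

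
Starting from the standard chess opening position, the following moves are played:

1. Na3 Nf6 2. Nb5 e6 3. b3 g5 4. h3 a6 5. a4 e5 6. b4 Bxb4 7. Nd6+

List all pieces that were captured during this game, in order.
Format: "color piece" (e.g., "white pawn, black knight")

Tracking captures:
  Bxb4: captured white pawn

white pawn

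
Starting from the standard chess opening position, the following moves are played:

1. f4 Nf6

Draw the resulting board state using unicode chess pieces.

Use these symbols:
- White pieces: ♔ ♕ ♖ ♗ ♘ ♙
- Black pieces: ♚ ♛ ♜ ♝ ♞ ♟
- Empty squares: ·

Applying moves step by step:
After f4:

♜ ♞ ♝ ♛ ♚ ♝ ♞ ♜
♟ ♟ ♟ ♟ ♟ ♟ ♟ ♟
· · · · · · · ·
· · · · · · · ·
· · · · · ♙ · ·
· · · · · · · ·
♙ ♙ ♙ ♙ ♙ · ♙ ♙
♖ ♘ ♗ ♕ ♔ ♗ ♘ ♖


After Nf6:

♜ ♞ ♝ ♛ ♚ ♝ · ♜
♟ ♟ ♟ ♟ ♟ ♟ ♟ ♟
· · · · · ♞ · ·
· · · · · · · ·
· · · · · ♙ · ·
· · · · · · · ·
♙ ♙ ♙ ♙ ♙ · ♙ ♙
♖ ♘ ♗ ♕ ♔ ♗ ♘ ♖



  a b c d e f g h
  ─────────────────
8│♜ ♞ ♝ ♛ ♚ ♝ · ♜│8
7│♟ ♟ ♟ ♟ ♟ ♟ ♟ ♟│7
6│· · · · · ♞ · ·│6
5│· · · · · · · ·│5
4│· · · · · ♙ · ·│4
3│· · · · · · · ·│3
2│♙ ♙ ♙ ♙ ♙ · ♙ ♙│2
1│♖ ♘ ♗ ♕ ♔ ♗ ♘ ♖│1
  ─────────────────
  a b c d e f g h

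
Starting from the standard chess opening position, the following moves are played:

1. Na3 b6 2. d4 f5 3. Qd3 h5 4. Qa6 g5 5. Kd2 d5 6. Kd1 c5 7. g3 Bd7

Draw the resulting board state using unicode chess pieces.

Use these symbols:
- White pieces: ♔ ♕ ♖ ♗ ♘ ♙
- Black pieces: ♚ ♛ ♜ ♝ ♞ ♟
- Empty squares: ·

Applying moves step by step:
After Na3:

♜ ♞ ♝ ♛ ♚ ♝ ♞ ♜
♟ ♟ ♟ ♟ ♟ ♟ ♟ ♟
· · · · · · · ·
· · · · · · · ·
· · · · · · · ·
♘ · · · · · · ·
♙ ♙ ♙ ♙ ♙ ♙ ♙ ♙
♖ · ♗ ♕ ♔ ♗ ♘ ♖


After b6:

♜ ♞ ♝ ♛ ♚ ♝ ♞ ♜
♟ · ♟ ♟ ♟ ♟ ♟ ♟
· ♟ · · · · · ·
· · · · · · · ·
· · · · · · · ·
♘ · · · · · · ·
♙ ♙ ♙ ♙ ♙ ♙ ♙ ♙
♖ · ♗ ♕ ♔ ♗ ♘ ♖


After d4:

♜ ♞ ♝ ♛ ♚ ♝ ♞ ♜
♟ · ♟ ♟ ♟ ♟ ♟ ♟
· ♟ · · · · · ·
· · · · · · · ·
· · · ♙ · · · ·
♘ · · · · · · ·
♙ ♙ ♙ · ♙ ♙ ♙ ♙
♖ · ♗ ♕ ♔ ♗ ♘ ♖


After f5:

♜ ♞ ♝ ♛ ♚ ♝ ♞ ♜
♟ · ♟ ♟ ♟ · ♟ ♟
· ♟ · · · · · ·
· · · · · ♟ · ·
· · · ♙ · · · ·
♘ · · · · · · ·
♙ ♙ ♙ · ♙ ♙ ♙ ♙
♖ · ♗ ♕ ♔ ♗ ♘ ♖


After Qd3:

♜ ♞ ♝ ♛ ♚ ♝ ♞ ♜
♟ · ♟ ♟ ♟ · ♟ ♟
· ♟ · · · · · ·
· · · · · ♟ · ·
· · · ♙ · · · ·
♘ · · ♕ · · · ·
♙ ♙ ♙ · ♙ ♙ ♙ ♙
♖ · ♗ · ♔ ♗ ♘ ♖


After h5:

♜ ♞ ♝ ♛ ♚ ♝ ♞ ♜
♟ · ♟ ♟ ♟ · ♟ ·
· ♟ · · · · · ·
· · · · · ♟ · ♟
· · · ♙ · · · ·
♘ · · ♕ · · · ·
♙ ♙ ♙ · ♙ ♙ ♙ ♙
♖ · ♗ · ♔ ♗ ♘ ♖


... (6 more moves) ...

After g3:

♜ ♞ ♝ ♛ ♚ ♝ ♞ ♜
♟ · · · ♟ · · ·
♕ ♟ · · · · · ·
· · ♟ ♟ · ♟ ♟ ♟
· · · ♙ · · · ·
♘ · · · · · ♙ ·
♙ ♙ ♙ · ♙ ♙ · ♙
♖ · ♗ ♔ · ♗ ♘ ♖


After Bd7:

♜ ♞ · ♛ ♚ ♝ ♞ ♜
♟ · · ♝ ♟ · · ·
♕ ♟ · · · · · ·
· · ♟ ♟ · ♟ ♟ ♟
· · · ♙ · · · ·
♘ · · · · · ♙ ·
♙ ♙ ♙ · ♙ ♙ · ♙
♖ · ♗ ♔ · ♗ ♘ ♖



  a b c d e f g h
  ─────────────────
8│♜ ♞ · ♛ ♚ ♝ ♞ ♜│8
7│♟ · · ♝ ♟ · · ·│7
6│♕ ♟ · · · · · ·│6
5│· · ♟ ♟ · ♟ ♟ ♟│5
4│· · · ♙ · · · ·│4
3│♘ · · · · · ♙ ·│3
2│♙ ♙ ♙ · ♙ ♙ · ♙│2
1│♖ · ♗ ♔ · ♗ ♘ ♖│1
  ─────────────────
  a b c d e f g h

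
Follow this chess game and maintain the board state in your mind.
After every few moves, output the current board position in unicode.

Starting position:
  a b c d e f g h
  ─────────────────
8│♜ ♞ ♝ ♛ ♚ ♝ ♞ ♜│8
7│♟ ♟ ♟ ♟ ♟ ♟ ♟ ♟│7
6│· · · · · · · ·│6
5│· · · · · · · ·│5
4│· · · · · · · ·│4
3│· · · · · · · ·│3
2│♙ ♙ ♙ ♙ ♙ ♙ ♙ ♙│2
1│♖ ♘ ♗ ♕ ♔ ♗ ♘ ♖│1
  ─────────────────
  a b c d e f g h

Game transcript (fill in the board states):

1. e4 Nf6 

  a b c d e f g h
  ─────────────────
8│♜ ♞ ♝ ♛ ♚ ♝ · ♜│8
7│♟ ♟ ♟ ♟ ♟ ♟ ♟ ♟│7
6│· · · · · ♞ · ·│6
5│· · · · · · · ·│5
4│· · · · ♙ · · ·│4
3│· · · · · · · ·│3
2│♙ ♙ ♙ ♙ · ♙ ♙ ♙│2
1│♖ ♘ ♗ ♕ ♔ ♗ ♘ ♖│1
  ─────────────────
  a b c d e f g h

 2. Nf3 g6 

  a b c d e f g h
  ─────────────────
8│♜ ♞ ♝ ♛ ♚ ♝ · ♜│8
7│♟ ♟ ♟ ♟ ♟ ♟ · ♟│7
6│· · · · · ♞ ♟ ·│6
5│· · · · · · · ·│5
4│· · · · ♙ · · ·│4
3│· · · · · ♘ · ·│3
2│♙ ♙ ♙ ♙ · ♙ ♙ ♙│2
1│♖ ♘ ♗ ♕ ♔ ♗ · ♖│1
  ─────────────────
  a b c d e f g h

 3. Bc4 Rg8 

  a b c d e f g h
  ─────────────────
8│♜ ♞ ♝ ♛ ♚ ♝ ♜ ·│8
7│♟ ♟ ♟ ♟ ♟ ♟ · ♟│7
6│· · · · · ♞ ♟ ·│6
5│· · · · · · · ·│5
4│· · ♗ · ♙ · · ·│4
3│· · · · · ♘ · ·│3
2│♙ ♙ ♙ ♙ · ♙ ♙ ♙│2
1│♖ ♘ ♗ ♕ ♔ · · ♖│1
  ─────────────────
  a b c d e f g h

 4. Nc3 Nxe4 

  a b c d e f g h
  ─────────────────
8│♜ ♞ ♝ ♛ ♚ ♝ ♜ ·│8
7│♟ ♟ ♟ ♟ ♟ ♟ · ♟│7
6│· · · · · · ♟ ·│6
5│· · · · · · · ·│5
4│· · ♗ · ♞ · · ·│4
3│· · ♘ · · ♘ · ·│3
2│♙ ♙ ♙ ♙ · ♙ ♙ ♙│2
1│♖ · ♗ ♕ ♔ · · ♖│1
  ─────────────────
  a b c d e f g h



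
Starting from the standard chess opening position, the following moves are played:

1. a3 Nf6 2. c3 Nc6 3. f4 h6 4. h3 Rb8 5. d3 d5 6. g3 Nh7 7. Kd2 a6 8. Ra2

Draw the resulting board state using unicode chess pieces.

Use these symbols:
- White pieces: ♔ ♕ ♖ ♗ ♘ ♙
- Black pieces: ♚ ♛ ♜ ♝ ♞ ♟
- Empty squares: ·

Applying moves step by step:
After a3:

♜ ♞ ♝ ♛ ♚ ♝ ♞ ♜
♟ ♟ ♟ ♟ ♟ ♟ ♟ ♟
· · · · · · · ·
· · · · · · · ·
· · · · · · · ·
♙ · · · · · · ·
· ♙ ♙ ♙ ♙ ♙ ♙ ♙
♖ ♘ ♗ ♕ ♔ ♗ ♘ ♖


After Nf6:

♜ ♞ ♝ ♛ ♚ ♝ · ♜
♟ ♟ ♟ ♟ ♟ ♟ ♟ ♟
· · · · · ♞ · ·
· · · · · · · ·
· · · · · · · ·
♙ · · · · · · ·
· ♙ ♙ ♙ ♙ ♙ ♙ ♙
♖ ♘ ♗ ♕ ♔ ♗ ♘ ♖


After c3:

♜ ♞ ♝ ♛ ♚ ♝ · ♜
♟ ♟ ♟ ♟ ♟ ♟ ♟ ♟
· · · · · ♞ · ·
· · · · · · · ·
· · · · · · · ·
♙ · ♙ · · · · ·
· ♙ · ♙ ♙ ♙ ♙ ♙
♖ ♘ ♗ ♕ ♔ ♗ ♘ ♖


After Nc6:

♜ · ♝ ♛ ♚ ♝ · ♜
♟ ♟ ♟ ♟ ♟ ♟ ♟ ♟
· · ♞ · · ♞ · ·
· · · · · · · ·
· · · · · · · ·
♙ · ♙ · · · · ·
· ♙ · ♙ ♙ ♙ ♙ ♙
♖ ♘ ♗ ♕ ♔ ♗ ♘ ♖


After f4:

♜ · ♝ ♛ ♚ ♝ · ♜
♟ ♟ ♟ ♟ ♟ ♟ ♟ ♟
· · ♞ · · ♞ · ·
· · · · · · · ·
· · · · · ♙ · ·
♙ · ♙ · · · · ·
· ♙ · ♙ ♙ · ♙ ♙
♖ ♘ ♗ ♕ ♔ ♗ ♘ ♖


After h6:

♜ · ♝ ♛ ♚ ♝ · ♜
♟ ♟ ♟ ♟ ♟ ♟ ♟ ·
· · ♞ · · ♞ · ♟
· · · · · · · ·
· · · · · ♙ · ·
♙ · ♙ · · · · ·
· ♙ · ♙ ♙ · ♙ ♙
♖ ♘ ♗ ♕ ♔ ♗ ♘ ♖


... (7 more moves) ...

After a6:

· ♜ ♝ ♛ ♚ ♝ · ♜
· ♟ ♟ · ♟ ♟ ♟ ♞
♟ · ♞ · · · · ♟
· · · ♟ · · · ·
· · · · · ♙ · ·
♙ · ♙ ♙ · · ♙ ♙
· ♙ · ♔ ♙ · · ·
♖ ♘ ♗ ♕ · ♗ ♘ ♖


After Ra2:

· ♜ ♝ ♛ ♚ ♝ · ♜
· ♟ ♟ · ♟ ♟ ♟ ♞
♟ · ♞ · · · · ♟
· · · ♟ · · · ·
· · · · · ♙ · ·
♙ · ♙ ♙ · · ♙ ♙
♖ ♙ · ♔ ♙ · · ·
· ♘ ♗ ♕ · ♗ ♘ ♖



  a b c d e f g h
  ─────────────────
8│· ♜ ♝ ♛ ♚ ♝ · ♜│8
7│· ♟ ♟ · ♟ ♟ ♟ ♞│7
6│♟ · ♞ · · · · ♟│6
5│· · · ♟ · · · ·│5
4│· · · · · ♙ · ·│4
3│♙ · ♙ ♙ · · ♙ ♙│3
2│♖ ♙ · ♔ ♙ · · ·│2
1│· ♘ ♗ ♕ · ♗ ♘ ♖│1
  ─────────────────
  a b c d e f g h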